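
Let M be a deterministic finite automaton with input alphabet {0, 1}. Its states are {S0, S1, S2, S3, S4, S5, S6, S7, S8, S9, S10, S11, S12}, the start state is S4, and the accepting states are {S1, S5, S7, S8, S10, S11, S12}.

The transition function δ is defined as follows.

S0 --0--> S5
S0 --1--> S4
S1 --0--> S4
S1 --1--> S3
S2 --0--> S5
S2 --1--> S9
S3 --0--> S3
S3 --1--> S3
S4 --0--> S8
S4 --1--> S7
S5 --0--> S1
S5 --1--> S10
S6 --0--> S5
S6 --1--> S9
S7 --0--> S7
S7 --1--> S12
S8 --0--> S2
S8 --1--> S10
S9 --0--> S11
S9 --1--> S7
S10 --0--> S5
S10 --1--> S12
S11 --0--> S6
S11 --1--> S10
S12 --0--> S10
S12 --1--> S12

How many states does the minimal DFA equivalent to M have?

9

Reachable states from the start: {S1,S2,S3,S4,S5,S6,S7,S8,S9,S10,S11,S12}. Unreachable: {S0} — drop them.
P0 = {S1,S5,S7,S8,S10,S11,S12} | {S2,S3,S4,S6,S9}.
Split {S1,S5,S7,S8,S10,S11,S12} by δ(·,0) → {S5,S7,S10,S12} and {S1,S8,S11}.
Split {S5,S7,S10,S12} by δ(·,0) → {S7,S10,S12} and {S5}.
On input 0, block {S7,S10,S12} splits into {S7,S12} and {S10}.
Refine {S7,S12} on symbol 0: members go to different blocks, giving {S7} and {S12}.
Refine {S2,S3,S4,S6,S9} on symbol 0: members go to different blocks, giving {S2,S6} and {S4,S9} and {S3}.
Split {S1,S8,S11} by δ(·,0) → {S8,S11} and {S1}.
No further refinement is possible. Final partition (9 blocks): {S7} | {S2,S6} | {S8,S11} | {S5} | {S10} | {S12} | {S4,S9} | {S3} | {S1}.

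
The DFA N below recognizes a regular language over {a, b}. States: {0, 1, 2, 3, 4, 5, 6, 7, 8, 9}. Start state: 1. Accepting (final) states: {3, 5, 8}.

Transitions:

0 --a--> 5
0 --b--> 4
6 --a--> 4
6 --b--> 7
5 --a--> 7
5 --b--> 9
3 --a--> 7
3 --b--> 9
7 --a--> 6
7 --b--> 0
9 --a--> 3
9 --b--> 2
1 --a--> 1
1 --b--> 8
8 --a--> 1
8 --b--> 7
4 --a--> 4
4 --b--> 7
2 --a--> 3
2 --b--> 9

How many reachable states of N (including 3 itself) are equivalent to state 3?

Every state is reachable, so we keep all 10.
Initial partition by acceptance: {3,5,8} | {0,1,2,4,6,7,9}.
Refine {0,1,2,4,6,7,9} on symbol a: members go to different blocks, giving {1,4,6,7} and {0,2,9}.
Split {3,5,8} by δ(·,b) → {3,5} and {8}.
Split {1,4,6,7} by δ(·,b) → {4,6} and {1} and {7}.
On input b, block {0,2,9} splits into {2,9} and {0}.
Stable partition: {3,5} | {4,6} | {2,9} | {8} | {1} | {7} | {0} — 7 equivalence classes.
The equivalence class containing 3 is {3,5}, of size 2.

2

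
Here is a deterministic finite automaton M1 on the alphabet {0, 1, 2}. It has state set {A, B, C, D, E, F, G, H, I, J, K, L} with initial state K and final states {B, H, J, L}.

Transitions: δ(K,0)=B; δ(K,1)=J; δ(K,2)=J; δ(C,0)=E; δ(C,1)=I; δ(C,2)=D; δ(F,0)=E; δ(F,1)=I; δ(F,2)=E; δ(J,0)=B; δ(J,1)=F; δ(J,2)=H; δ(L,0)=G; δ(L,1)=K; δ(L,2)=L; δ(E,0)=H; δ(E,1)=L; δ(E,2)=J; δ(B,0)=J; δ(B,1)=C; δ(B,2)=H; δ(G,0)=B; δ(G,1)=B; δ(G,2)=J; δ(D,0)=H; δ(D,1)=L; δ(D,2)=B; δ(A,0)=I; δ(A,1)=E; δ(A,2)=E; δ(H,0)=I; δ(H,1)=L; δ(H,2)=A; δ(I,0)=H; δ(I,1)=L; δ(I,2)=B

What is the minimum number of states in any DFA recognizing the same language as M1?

6

Every state is reachable, so we keep all 12.
P0 = {B,H,J,L} | {A,C,D,E,F,G,I,K}.
Split {B,H,J,L} by δ(·,0) → {B,J} and {H,L}.
Refine {A,C,D,E,F,G,I,K} on symbol 0: members go to different blocks, giving {A,C,F} and {D,E,I} and {G,K}.
On input 0, block {H,L} splits into {H} and {L}.
Stable partition: {B,J} | {A,C,F} | {H} | {D,E,I} | {G,K} | {L} — 6 equivalence classes.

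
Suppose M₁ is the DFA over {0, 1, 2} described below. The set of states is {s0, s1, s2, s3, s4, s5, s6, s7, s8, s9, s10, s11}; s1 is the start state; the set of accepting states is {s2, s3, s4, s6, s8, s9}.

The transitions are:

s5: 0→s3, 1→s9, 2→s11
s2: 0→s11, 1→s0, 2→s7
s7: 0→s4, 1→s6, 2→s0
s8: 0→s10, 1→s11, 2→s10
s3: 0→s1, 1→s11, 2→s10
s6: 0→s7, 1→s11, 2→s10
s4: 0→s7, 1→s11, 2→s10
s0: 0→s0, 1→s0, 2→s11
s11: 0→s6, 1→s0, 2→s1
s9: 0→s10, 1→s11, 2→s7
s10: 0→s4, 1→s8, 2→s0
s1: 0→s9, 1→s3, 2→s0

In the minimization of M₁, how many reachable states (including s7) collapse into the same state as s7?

3

First remove the unreachable states {s2,s5}; 10 states remain.
Start with accepting vs non-accepting: {s3,s4,s6,s8,s9} | {s0,s1,s7,s10,s11}.
On input 0, block {s0,s1,s7,s10,s11} splits into {s1,s7,s10,s11} and {s0}.
Split {s1,s7,s10,s11} by δ(·,1) → {s1,s7,s10} and {s11}.
Stable partition: {s3,s4,s6,s8,s9} | {s1,s7,s10} | {s0} | {s11} — 4 equivalence classes.
State s7 belongs to the block {s1,s7,s10}, which has 3 states.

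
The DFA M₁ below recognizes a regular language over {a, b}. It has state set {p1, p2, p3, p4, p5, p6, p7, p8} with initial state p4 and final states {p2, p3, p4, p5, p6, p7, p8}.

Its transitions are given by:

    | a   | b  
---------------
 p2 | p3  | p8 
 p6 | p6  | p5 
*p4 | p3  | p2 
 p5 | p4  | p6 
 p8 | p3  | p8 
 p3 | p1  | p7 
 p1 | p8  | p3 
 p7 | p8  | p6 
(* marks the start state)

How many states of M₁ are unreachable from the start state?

0

A breadth-first search from the start state visits every state.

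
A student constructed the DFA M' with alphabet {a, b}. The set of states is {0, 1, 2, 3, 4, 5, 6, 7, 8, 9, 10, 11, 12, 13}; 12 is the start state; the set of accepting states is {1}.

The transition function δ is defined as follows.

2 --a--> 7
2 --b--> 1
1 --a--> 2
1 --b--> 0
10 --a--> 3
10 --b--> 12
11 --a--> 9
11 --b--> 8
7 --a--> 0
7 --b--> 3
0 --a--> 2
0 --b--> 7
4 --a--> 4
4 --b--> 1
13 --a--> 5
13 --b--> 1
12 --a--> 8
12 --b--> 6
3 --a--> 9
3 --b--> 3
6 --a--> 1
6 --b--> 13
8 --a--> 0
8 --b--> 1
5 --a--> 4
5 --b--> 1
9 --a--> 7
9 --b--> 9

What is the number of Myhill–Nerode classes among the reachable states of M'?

States {10,11} cannot be reached from the start state, so discard them.
Initial partition by acceptance: {1} | {0,2,3,4,5,6,7,8,9,12,13}.
On input a, block {0,2,3,4,5,6,7,8,9,12,13} splits into {0,2,3,4,5,7,8,9,12,13} and {6}.
Split {0,2,3,4,5,7,8,9,12,13} by δ(·,b) → {2,4,5,8,13} and {0,3,7,9} and {12}.
On input a, block {2,4,5,8,13} splits into {4,5,13} and {2,8}.
Split {0,3,7,9} by δ(·,a) → {3,7,9} and {0}.
On input a, block {3,7,9} splits into {3,9} and {7}.
On input a, block {3,9} splits into {3} and {9}.
Refine {2,8} on symbol a: members go to different blocks, giving {2} and {8}.
No further refinement is possible. Final partition (10 blocks): {1} | {4,5,13} | {6} | {3} | {12} | {2} | {0} | {7} | {9} | {8}.

10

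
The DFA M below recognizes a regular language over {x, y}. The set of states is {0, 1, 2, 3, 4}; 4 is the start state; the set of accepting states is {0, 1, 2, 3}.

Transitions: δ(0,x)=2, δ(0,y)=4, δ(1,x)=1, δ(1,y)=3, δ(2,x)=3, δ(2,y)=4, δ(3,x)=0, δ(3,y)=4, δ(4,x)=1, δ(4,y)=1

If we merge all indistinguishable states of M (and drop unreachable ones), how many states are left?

Initial partition by acceptance: {0,1,2,3} | {4}.
Split {0,1,2,3} by δ(·,y) → {0,2,3} and {1}.
The partition is now stable with 3 blocks: {0,2,3} | {4} | {1}.

3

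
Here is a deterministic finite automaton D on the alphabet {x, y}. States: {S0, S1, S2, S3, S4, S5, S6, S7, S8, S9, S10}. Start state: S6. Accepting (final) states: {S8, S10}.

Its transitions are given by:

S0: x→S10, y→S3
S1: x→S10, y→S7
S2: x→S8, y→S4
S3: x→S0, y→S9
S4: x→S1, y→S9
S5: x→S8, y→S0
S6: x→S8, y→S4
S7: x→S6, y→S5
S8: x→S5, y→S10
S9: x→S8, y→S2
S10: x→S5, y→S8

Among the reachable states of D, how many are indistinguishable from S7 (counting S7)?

3

P0 = {S8,S10} | {S0,S1,S2,S3,S4,S5,S6,S7,S9}.
Refine {S0,S1,S2,S3,S4,S5,S6,S7,S9} on symbol x: members go to different blocks, giving {S0,S1,S2,S5,S6,S9} and {S3,S4,S7}.
On input y, block {S0,S1,S2,S5,S6,S9} splits into {S0,S1,S2,S6} and {S5,S9}.
Stable partition: {S8,S10} | {S0,S1,S2,S6} | {S3,S4,S7} | {S5,S9} — 4 equivalence classes.
State S7 belongs to the block {S3,S4,S7}, which has 3 states.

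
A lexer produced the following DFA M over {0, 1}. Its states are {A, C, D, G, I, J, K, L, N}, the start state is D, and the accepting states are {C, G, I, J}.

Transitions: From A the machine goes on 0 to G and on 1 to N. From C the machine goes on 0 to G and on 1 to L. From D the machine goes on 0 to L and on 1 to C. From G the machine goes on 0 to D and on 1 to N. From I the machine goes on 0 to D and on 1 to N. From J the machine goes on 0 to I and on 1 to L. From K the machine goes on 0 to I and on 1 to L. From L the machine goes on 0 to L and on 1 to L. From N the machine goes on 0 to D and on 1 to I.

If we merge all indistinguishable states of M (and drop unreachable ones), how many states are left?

5

Reachable states from the start: {C,D,G,I,L,N}. Unreachable: {A,J,K} — drop them.
Start with accepting vs non-accepting: {C,G,I} | {D,L,N}.
Split {C,G,I} by δ(·,0) → {G,I} and {C}.
Split {D,L,N} by δ(·,1) → {D} and {N} and {L}.
The partition is now stable with 5 blocks: {G,I} | {D} | {C} | {N} | {L}.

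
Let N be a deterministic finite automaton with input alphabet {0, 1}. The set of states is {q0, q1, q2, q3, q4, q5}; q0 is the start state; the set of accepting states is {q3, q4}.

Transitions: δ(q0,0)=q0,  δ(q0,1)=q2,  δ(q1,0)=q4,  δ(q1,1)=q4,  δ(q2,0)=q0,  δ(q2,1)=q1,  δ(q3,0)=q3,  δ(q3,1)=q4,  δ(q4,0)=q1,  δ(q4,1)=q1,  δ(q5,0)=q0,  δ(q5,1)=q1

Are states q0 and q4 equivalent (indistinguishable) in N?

No

First remove the unreachable states {q3,q5}; 4 states remain.
Start with accepting vs non-accepting: {q4} | {q0,q1,q2}.
On input 0, block {q0,q1,q2} splits into {q0,q2} and {q1}.
Split {q0,q2} by δ(·,1) → {q0} and {q2}.
No further refinement is possible. Final partition (4 blocks): {q4} | {q0} | {q1} | {q2}.
q0 and q4 end up in different blocks, so they are distinguishable. For instance, the string 'ε' is accepted from only q4.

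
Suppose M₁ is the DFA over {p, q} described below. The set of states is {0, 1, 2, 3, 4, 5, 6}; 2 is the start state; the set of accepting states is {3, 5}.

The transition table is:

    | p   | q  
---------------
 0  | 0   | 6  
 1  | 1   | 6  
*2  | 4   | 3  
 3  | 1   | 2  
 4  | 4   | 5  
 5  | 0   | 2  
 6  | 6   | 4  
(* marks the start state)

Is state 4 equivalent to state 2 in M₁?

All states are reachable from the start state.
P0 = {3,5} | {0,1,2,4,6}.
Refine {0,1,2,4,6} on symbol q: members go to different blocks, giving {0,1,6} and {2,4}.
Split {0,1,6} by δ(·,q) → {0,1} and {6}.
The partition is now stable with 4 blocks: {3,5} | {0,1} | {2,4} | {6}.
4 and 2 lie in the same block of the stable partition, so they are equivalent — no string distinguishes them.

Yes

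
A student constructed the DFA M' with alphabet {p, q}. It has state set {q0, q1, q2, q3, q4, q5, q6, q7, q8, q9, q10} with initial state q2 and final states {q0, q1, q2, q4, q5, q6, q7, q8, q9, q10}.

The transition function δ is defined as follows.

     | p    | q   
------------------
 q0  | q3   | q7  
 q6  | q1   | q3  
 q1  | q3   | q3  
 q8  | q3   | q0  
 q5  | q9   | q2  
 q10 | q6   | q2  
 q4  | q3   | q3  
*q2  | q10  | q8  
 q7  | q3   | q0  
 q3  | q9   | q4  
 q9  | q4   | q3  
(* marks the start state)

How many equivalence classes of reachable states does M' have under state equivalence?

6

States {q5} cannot be reached from the start state, so discard them.
P0 = {q0,q1,q2,q4,q6,q7,q8,q9,q10} | {q3}.
On input p, block {q0,q1,q2,q4,q6,q7,q8,q9,q10} splits into {q0,q1,q4,q7,q8} and {q2,q6,q9,q10}.
On input q, block {q0,q1,q4,q7,q8} splits into {q0,q7,q8} and {q1,q4}.
Refine {q2,q6,q9,q10} on symbol p: members go to different blocks, giving {q2,q10} and {q6,q9}.
Split {q2,q10} by δ(·,p) → {q2} and {q10}.
No further refinement is possible. Final partition (6 blocks): {q0,q7,q8} | {q3} | {q2} | {q1,q4} | {q6,q9} | {q10}.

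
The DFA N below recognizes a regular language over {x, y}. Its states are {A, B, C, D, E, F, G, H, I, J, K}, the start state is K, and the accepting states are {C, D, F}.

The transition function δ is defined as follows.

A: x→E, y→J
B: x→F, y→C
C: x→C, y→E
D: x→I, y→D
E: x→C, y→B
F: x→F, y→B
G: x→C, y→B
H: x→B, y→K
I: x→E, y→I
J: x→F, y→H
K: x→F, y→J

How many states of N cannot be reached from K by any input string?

Starting at K and following transitions, the reachable set is {B, C, E, F, H, J, K}. That leaves A, D, G, I unreachable — 4 in total.

4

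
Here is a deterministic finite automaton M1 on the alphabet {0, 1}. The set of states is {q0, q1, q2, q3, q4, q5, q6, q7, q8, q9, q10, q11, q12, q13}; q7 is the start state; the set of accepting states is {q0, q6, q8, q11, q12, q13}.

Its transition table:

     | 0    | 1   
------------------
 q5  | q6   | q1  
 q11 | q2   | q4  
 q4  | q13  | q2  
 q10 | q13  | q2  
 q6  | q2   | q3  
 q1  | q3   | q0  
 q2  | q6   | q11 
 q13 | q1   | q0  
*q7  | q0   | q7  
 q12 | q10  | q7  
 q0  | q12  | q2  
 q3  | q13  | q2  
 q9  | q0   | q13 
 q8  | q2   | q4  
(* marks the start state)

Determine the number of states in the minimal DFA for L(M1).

States {q5,q8,q9} cannot be reached from the start state, so discard them.
Initial partition by acceptance: {q0,q6,q11,q12,q13} | {q1,q2,q3,q4,q7,q10}.
On input 0, block {q0,q6,q11,q12,q13} splits into {q6,q11,q12,q13} and {q0}.
Split {q6,q11,q12,q13} by δ(·,1) → {q6,q11,q12} and {q13}.
Refine {q1,q2,q3,q4,q7,q10} on symbol 0: members go to different blocks, giving {q3,q4,q10} and {q1} and {q2} and {q7}.
Split {q6,q11,q12} by δ(·,0) → {q6,q11} and {q12}.
The partition is now stable with 8 blocks: {q6,q11} | {q3,q4,q10} | {q0} | {q13} | {q1} | {q2} | {q7} | {q12}.

8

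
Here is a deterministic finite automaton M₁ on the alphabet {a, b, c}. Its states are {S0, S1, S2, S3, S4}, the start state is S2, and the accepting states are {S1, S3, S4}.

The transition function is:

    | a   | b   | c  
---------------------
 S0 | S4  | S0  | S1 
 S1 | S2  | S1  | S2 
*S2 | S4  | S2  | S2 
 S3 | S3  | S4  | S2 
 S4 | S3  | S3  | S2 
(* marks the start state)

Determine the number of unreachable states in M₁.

Starting at S2 and following transitions, the reachable set is {S2, S3, S4}. That leaves S0, S1 unreachable — 2 in total.

2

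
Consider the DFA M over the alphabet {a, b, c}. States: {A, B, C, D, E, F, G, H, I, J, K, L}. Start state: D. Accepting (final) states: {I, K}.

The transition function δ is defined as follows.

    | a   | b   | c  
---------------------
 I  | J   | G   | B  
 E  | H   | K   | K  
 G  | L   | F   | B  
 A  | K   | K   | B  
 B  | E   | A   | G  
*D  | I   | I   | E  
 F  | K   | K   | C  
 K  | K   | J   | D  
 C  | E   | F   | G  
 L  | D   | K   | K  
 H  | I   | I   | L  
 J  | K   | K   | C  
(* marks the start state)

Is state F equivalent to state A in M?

Yes

Every state is reachable, so we keep all 12.
P0 = {I,K} | {A,B,C,D,E,F,G,H,J,L}.
Split {I,K} by δ(·,a) → {I} and {K}.
Split {A,B,C,D,E,F,G,H,J,L} by δ(·,a) → {B,C,E,G,L} and {A,F,J} and {D,H}.
Refine {B,C,E,G,L} on symbol a: members go to different blocks, giving {B,C,G} and {E,L}.
The partition is now stable with 6 blocks: {I} | {B,C,G} | {K} | {A,F,J} | {D,H} | {E,L}.
F and A lie in the same block of the stable partition, so they are equivalent — no string distinguishes them.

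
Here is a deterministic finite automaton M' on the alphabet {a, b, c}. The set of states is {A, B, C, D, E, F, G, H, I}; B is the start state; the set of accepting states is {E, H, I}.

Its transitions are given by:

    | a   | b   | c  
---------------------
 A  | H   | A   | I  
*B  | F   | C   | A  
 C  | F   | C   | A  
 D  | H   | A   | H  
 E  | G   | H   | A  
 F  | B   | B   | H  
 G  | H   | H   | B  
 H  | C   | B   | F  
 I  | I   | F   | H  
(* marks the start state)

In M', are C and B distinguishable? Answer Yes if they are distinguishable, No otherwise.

No

First remove the unreachable states {D,E,G}; 6 states remain.
P0 = {H,I} | {A,B,C,F}.
On input a, block {H,I} splits into {H} and {I}.
On input a, block {A,B,C,F} splits into {B,C,F} and {A}.
Split {B,C,F} by δ(·,c) → {B,C} and {F}.
The partition is now stable with 5 blocks: {H} | {B,C} | {I} | {A} | {F}.
C and B lie in the same block of the stable partition, so they are equivalent — no string distinguishes them.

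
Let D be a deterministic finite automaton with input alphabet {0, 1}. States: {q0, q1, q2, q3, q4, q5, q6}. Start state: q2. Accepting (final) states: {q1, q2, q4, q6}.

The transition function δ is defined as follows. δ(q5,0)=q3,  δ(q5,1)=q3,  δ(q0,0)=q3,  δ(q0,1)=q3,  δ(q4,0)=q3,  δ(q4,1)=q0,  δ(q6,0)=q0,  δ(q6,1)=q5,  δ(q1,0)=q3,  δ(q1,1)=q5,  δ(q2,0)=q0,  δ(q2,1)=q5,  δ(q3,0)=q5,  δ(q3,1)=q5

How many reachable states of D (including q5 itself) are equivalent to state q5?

First remove the unreachable states {q1,q4,q6}; 4 states remain.
Initial partition by acceptance: {q2} | {q0,q3,q5}.
The partition is now stable with 2 blocks: {q2} | {q0,q3,q5}.
State q5 belongs to the block {q0,q3,q5}, which has 3 states.

3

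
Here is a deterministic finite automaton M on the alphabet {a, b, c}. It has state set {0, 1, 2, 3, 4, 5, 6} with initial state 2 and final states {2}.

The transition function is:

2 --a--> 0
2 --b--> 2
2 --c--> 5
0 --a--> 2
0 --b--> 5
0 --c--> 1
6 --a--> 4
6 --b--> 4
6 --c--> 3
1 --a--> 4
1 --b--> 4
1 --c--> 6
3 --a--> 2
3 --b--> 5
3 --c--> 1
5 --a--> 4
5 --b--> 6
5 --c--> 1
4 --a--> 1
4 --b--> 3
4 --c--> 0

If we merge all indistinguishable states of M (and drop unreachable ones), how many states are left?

All states are reachable from the start state.
Start with accepting vs non-accepting: {2} | {0,1,3,4,5,6}.
Refine {0,1,3,4,5,6} on symbol a: members go to different blocks, giving {1,4,5,6} and {0,3}.
Split {1,4,5,6} by δ(·,b) → {1,5,6} and {4}.
Refine {1,5,6} on symbol b: members go to different blocks, giving {1,6} and {5}.
Split {1,6} by δ(·,c) → {1} and {6}.
No further refinement is possible. Final partition (6 blocks): {2} | {1} | {0,3} | {4} | {5} | {6}.

6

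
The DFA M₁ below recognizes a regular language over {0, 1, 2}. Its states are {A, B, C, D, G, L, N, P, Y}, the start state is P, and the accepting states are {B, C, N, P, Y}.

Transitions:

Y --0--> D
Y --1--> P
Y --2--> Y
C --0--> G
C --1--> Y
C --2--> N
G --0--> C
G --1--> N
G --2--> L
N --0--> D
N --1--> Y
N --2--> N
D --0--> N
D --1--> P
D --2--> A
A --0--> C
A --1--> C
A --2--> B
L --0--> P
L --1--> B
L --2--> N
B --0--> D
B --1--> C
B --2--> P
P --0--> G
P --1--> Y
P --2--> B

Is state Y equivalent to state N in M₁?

Yes

Start with accepting vs non-accepting: {B,C,N,P,Y} | {A,D,G,L}.
Split {A,D,G,L} by δ(·,2) → {A,L} and {D,G}.
No further refinement is possible. Final partition (3 blocks): {B,C,N,P,Y} | {A,L} | {D,G}.
Y and N lie in the same block of the stable partition, so they are equivalent — no string distinguishes them.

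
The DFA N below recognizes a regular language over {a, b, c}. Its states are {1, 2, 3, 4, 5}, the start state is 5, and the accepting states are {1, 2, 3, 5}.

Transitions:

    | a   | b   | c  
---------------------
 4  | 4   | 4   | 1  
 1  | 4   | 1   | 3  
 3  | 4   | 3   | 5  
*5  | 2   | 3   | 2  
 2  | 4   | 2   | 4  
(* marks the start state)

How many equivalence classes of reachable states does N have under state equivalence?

5

All states are reachable from the start state.
Initial partition by acceptance: {1,2,3,5} | {4}.
Split {1,2,3,5} by δ(·,a) → {1,2,3} and {5}.
Refine {1,2,3} on symbol c: members go to different blocks, giving {1} and {2} and {3}.
Stable partition: {1} | {4} | {5} | {2} | {3} — 5 equivalence classes.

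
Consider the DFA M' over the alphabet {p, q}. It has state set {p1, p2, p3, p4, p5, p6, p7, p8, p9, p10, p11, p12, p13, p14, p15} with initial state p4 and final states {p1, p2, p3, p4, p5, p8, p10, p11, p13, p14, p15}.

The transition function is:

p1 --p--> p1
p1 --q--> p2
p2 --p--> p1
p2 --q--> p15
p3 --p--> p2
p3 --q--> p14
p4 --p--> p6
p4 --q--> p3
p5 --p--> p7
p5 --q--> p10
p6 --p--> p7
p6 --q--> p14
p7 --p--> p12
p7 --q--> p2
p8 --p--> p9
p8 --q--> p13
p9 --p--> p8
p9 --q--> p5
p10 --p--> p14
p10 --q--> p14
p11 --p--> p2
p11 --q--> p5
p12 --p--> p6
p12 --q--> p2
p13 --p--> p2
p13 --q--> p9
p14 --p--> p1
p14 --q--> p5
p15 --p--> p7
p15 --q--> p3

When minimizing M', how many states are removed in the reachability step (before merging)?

4

No path from p4 leads to p8, p9, p11, p13; the other 11 states are all reachable.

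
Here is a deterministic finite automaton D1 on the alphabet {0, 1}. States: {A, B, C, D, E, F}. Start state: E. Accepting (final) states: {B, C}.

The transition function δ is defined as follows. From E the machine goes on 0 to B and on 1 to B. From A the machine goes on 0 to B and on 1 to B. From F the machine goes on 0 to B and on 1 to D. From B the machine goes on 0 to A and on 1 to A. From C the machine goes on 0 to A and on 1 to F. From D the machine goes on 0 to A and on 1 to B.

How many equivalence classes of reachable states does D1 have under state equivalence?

2

First remove the unreachable states {C,D,F}; 3 states remain.
Start with accepting vs non-accepting: {B} | {A,E}.
The partition is now stable with 2 blocks: {B} | {A,E}.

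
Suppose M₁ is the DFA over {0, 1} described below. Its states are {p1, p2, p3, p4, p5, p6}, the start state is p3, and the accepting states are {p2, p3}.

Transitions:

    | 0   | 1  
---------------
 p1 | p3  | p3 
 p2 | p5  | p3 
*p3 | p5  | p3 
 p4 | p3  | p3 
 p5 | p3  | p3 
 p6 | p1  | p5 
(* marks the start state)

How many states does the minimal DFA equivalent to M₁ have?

2

Reachable states from the start: {p3,p5}. Unreachable: {p1,p2,p4,p6} — drop them.
Initial partition by acceptance: {p3} | {p5}.
No further refinement is possible. Final partition (2 blocks): {p3} | {p5}.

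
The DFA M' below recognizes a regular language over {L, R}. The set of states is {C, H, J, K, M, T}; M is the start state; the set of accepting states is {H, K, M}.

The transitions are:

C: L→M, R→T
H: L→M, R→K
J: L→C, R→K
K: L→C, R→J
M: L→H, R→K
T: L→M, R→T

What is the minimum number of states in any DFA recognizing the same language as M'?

4

All states are reachable from the start state.
Start with accepting vs non-accepting: {H,K,M} | {C,J,T}.
Refine {H,K,M} on symbol L: members go to different blocks, giving {H,M} and {K}.
On input L, block {C,J,T} splits into {C,T} and {J}.
The partition is now stable with 4 blocks: {H,M} | {C,T} | {K} | {J}.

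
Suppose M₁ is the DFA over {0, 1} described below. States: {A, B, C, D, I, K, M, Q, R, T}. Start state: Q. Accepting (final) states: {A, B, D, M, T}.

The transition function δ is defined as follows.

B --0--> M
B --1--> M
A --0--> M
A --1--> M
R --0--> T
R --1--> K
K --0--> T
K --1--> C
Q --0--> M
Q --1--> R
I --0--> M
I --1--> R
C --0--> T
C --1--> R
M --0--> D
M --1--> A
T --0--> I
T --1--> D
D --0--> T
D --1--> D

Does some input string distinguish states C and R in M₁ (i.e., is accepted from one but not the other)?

No

First remove the unreachable states {B}; 9 states remain.
Start with accepting vs non-accepting: {A,D,M,T} | {C,I,K,Q,R}.
Split {A,D,M,T} by δ(·,0) → {A,D,M} and {T}.
Refine {A,D,M} on symbol 0: members go to different blocks, giving {A,M} and {D}.
On input 0, block {A,M} splits into {A} and {M}.
Refine {C,I,K,Q,R} on symbol 0: members go to different blocks, giving {C,K,R} and {I,Q}.
Stable partition: {A} | {C,K,R} | {T} | {D} | {M} | {I,Q} — 6 equivalence classes.
C and R lie in the same block of the stable partition, so they are equivalent — no string distinguishes them.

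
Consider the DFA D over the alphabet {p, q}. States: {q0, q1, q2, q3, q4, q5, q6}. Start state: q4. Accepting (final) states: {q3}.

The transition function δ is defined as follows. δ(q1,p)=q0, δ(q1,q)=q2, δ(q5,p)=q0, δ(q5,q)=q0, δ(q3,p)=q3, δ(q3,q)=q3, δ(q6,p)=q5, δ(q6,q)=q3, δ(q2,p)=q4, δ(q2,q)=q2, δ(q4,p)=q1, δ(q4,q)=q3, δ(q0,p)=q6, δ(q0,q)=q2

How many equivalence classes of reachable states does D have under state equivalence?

All states are reachable from the start state.
Initial partition by acceptance: {q3} | {q0,q1,q2,q4,q5,q6}.
Refine {q0,q1,q2,q4,q5,q6} on symbol q: members go to different blocks, giving {q0,q1,q2,q5} and {q4,q6}.
On input p, block {q0,q1,q2,q5} splits into {q0,q2} and {q1,q5}.
No further refinement is possible. Final partition (4 blocks): {q3} | {q0,q2} | {q4,q6} | {q1,q5}.

4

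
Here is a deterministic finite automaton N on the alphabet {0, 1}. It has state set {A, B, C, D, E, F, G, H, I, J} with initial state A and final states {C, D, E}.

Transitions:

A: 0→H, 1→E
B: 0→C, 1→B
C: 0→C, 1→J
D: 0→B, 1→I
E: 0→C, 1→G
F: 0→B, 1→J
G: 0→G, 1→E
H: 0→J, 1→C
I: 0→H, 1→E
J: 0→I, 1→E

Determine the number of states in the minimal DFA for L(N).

First remove the unreachable states {B,D,F}; 7 states remain.
Start with accepting vs non-accepting: {C,E} | {A,G,H,I,J}.
No further refinement is possible. Final partition (2 blocks): {C,E} | {A,G,H,I,J}.

2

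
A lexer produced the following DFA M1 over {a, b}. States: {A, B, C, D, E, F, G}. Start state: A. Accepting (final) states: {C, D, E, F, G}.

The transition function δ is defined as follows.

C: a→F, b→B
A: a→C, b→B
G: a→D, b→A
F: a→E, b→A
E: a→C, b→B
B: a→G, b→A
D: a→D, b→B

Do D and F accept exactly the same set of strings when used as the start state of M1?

Every state is reachable, so we keep all 7.
Start with accepting vs non-accepting: {C,D,E,F,G} | {A,B}.
No further refinement is possible. Final partition (2 blocks): {C,D,E,F,G} | {A,B}.
D and F lie in the same block of the stable partition, so they are equivalent — no string distinguishes them.

Yes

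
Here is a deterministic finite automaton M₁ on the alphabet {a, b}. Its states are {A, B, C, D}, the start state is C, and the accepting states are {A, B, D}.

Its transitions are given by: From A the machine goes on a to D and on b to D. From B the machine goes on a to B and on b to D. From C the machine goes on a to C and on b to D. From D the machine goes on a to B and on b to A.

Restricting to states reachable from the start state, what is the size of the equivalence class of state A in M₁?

3

All states are reachable from the start state.
P0 = {A,B,D} | {C}.
Stable partition: {A,B,D} | {C} — 2 equivalence classes.
State A belongs to the block {A,B,D}, which has 3 states.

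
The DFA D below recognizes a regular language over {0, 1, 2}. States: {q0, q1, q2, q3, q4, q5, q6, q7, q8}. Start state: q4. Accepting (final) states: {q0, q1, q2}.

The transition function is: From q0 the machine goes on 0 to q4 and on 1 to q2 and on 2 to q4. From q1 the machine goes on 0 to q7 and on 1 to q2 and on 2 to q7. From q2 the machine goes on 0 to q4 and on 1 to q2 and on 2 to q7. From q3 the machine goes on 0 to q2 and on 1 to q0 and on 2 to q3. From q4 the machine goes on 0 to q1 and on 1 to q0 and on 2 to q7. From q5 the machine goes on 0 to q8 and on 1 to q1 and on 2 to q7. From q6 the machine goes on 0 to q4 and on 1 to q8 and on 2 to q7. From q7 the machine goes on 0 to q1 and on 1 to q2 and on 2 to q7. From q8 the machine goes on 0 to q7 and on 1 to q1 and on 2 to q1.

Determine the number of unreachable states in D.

BFS from q4 reaches {q0, q1, q2, q4, q7}; the 4 state(s) q3, q5, q6, q8 are never visited.

4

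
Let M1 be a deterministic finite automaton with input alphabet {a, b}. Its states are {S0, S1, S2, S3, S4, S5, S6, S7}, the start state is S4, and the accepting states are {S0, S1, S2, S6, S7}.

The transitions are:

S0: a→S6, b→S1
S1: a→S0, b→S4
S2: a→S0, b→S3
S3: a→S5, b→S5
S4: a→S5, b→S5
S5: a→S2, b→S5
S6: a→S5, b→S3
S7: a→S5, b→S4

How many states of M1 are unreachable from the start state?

1

Starting at S4 and following transitions, the reachable set is {S0, S1, S2, S3, S4, S5, S6}. That leaves S7 unreachable — 1 in total.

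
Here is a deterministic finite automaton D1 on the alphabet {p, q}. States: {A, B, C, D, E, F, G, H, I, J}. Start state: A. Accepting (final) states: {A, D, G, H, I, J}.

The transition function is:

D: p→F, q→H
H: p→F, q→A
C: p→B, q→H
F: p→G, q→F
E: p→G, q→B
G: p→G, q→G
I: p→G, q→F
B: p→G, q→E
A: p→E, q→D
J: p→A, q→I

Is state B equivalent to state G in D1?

No

Reachable states from the start: {A,B,D,E,F,G,H}. Unreachable: {C,I,J} — drop them.
P0 = {A,D,G,H} | {B,E,F}.
Split {A,D,G,H} by δ(·,p) → {A,D,H} and {G}.
The partition is now stable with 3 blocks: {A,D,H} | {B,E,F} | {G}.
B and G end up in different blocks, so they are distinguishable. For instance, the string 'ε' is accepted from only G.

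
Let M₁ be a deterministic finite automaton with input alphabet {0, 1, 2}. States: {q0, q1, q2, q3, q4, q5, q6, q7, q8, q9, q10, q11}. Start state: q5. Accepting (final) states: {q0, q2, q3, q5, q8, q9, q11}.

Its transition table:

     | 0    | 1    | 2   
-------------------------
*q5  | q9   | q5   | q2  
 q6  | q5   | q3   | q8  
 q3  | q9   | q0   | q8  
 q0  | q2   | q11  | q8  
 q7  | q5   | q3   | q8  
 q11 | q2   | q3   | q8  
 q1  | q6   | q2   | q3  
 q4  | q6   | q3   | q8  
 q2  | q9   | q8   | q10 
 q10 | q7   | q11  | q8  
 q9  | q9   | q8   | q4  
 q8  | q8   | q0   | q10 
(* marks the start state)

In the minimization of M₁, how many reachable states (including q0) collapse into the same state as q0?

Reachable states from the start: {q0,q2,q3,q4,q5,q6,q7,q8,q9,q10,q11}. Unreachable: {q1} — drop them.
Initial partition by acceptance: {q0,q2,q3,q5,q8,q9,q11} | {q4,q6,q7,q10}.
Split {q0,q2,q3,q5,q8,q9,q11} by δ(·,2) → {q0,q3,q5,q11} and {q2,q8,q9}.
Split {q4,q6,q7,q10} by δ(·,0) → {q4,q10} and {q6,q7}.
Refine {q2,q8,q9} on symbol 1: members go to different blocks, giving {q2,q9} and {q8}.
On input 2, block {q0,q3,q5,q11} splits into {q0,q3,q11} and {q5}.
No further refinement is possible. Final partition (6 blocks): {q0,q3,q11} | {q4,q10} | {q2,q9} | {q6,q7} | {q8} | {q5}.
The equivalence class containing q0 is {q0,q3,q11}, of size 3.

3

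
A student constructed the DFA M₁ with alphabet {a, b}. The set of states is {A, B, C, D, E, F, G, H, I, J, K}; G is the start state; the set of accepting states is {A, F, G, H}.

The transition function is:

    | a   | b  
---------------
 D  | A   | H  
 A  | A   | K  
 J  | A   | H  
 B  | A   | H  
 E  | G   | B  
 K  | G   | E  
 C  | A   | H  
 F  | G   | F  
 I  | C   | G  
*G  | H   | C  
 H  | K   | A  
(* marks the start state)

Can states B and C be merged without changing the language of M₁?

Reachable states from the start: {A,B,C,E,G,H,K}. Unreachable: {D,F,I,J} — drop them.
Initial partition by acceptance: {A,G,H} | {B,C,E,K}.
On input a, block {A,G,H} splits into {A,G} and {H}.
On input a, block {A,G} splits into {A} and {G}.
On input a, block {B,C,E,K} splits into {B,C} and {E,K}.
Split {E,K} by δ(·,b) → {E} and {K}.
No further refinement is possible. Final partition (6 blocks): {A} | {B,C} | {H} | {G} | {E} | {K}.
B and C lie in the same block of the stable partition, so they are equivalent — no string distinguishes them.

Yes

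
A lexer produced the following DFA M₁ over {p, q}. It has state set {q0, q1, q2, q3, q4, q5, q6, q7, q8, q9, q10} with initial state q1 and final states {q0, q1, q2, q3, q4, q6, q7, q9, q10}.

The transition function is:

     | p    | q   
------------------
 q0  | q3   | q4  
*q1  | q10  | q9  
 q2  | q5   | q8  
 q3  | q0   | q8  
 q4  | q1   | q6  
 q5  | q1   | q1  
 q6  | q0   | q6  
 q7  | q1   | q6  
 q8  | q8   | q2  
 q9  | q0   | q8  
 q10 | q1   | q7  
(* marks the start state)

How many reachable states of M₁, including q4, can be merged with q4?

2

Initial partition by acceptance: {q0,q1,q2,q3,q4,q6,q7,q9,q10} | {q5,q8}.
Split {q0,q1,q2,q3,q4,q6,q7,q9,q10} by δ(·,p) → {q0,q1,q3,q4,q6,q7,q9,q10} and {q2}.
Split {q0,q1,q3,q4,q6,q7,q9,q10} by δ(·,q) → {q0,q1,q4,q6,q7,q10} and {q3,q9}.
Split {q0,q1,q4,q6,q7,q10} by δ(·,p) → {q1,q4,q6,q7,q10} and {q0}.
On input p, block {q1,q4,q6,q7,q10} splits into {q1,q4,q7,q10} and {q6}.
Refine {q1,q4,q7,q10} on symbol q: members go to different blocks, giving {q4,q7} and {q1} and {q10}.
Refine {q5,q8} on symbol p: members go to different blocks, giving {q5} and {q8}.
Stable partition: {q4,q7} | {q5} | {q2} | {q3,q9} | {q0} | {q6} | {q1} | {q10} | {q8} — 9 equivalence classes.
State q4 belongs to the block {q4,q7}, which has 2 states.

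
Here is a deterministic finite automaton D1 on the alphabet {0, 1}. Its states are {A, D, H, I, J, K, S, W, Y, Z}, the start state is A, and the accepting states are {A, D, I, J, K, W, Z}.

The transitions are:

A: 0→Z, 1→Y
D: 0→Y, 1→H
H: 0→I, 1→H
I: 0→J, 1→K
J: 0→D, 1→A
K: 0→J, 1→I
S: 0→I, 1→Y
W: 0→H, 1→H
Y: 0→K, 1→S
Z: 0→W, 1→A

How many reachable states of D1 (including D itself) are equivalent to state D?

2

Start with accepting vs non-accepting: {A,D,I,J,K,W,Z} | {H,S,Y}.
On input 0, block {A,D,I,J,K,W,Z} splits into {A,I,J,K,Z} and {D,W}.
Split {A,I,J,K,Z} by δ(·,0) → {A,I,K} and {J,Z}.
On input 1, block {A,I,K} splits into {I,K} and {A}.
No further refinement is possible. Final partition (5 blocks): {I,K} | {H,S,Y} | {D,W} | {J,Z} | {A}.
State D belongs to the block {D,W}, which has 2 states.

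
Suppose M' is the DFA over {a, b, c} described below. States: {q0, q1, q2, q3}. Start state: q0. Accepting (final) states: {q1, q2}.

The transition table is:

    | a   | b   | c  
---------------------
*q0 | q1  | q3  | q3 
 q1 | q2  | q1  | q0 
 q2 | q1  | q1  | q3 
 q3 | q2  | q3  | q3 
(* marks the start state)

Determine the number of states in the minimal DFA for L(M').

All states are reachable from the start state.
Start with accepting vs non-accepting: {q1,q2} | {q0,q3}.
No further refinement is possible. Final partition (2 blocks): {q1,q2} | {q0,q3}.

2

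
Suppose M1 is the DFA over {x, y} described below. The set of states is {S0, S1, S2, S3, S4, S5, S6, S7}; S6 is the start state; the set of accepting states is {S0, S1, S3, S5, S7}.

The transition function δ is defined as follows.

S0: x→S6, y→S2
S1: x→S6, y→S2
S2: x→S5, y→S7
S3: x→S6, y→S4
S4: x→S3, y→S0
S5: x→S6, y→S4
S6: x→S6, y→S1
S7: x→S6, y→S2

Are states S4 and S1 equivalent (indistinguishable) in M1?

No

All states are reachable from the start state.
Start with accepting vs non-accepting: {S0,S1,S3,S5,S7} | {S2,S4,S6}.
Refine {S2,S4,S6} on symbol x: members go to different blocks, giving {S2,S4} and {S6}.
No further refinement is possible. Final partition (3 blocks): {S0,S1,S3,S5,S7} | {S2,S4} | {S6}.
S4 and S1 end up in different blocks, so they are distinguishable. For instance, the string 'ε' is accepted from only S1.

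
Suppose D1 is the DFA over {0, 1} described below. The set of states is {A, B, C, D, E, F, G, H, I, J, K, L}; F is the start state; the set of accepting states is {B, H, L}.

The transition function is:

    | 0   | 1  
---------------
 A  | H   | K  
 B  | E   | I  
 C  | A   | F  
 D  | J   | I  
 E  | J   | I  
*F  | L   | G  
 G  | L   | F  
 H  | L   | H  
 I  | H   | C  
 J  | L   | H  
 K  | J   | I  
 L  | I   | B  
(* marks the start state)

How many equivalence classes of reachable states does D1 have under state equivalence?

9

States {D} cannot be reached from the start state, so discard them.
P0 = {B,H,L} | {A,C,E,F,G,I,J,K}.
Refine {B,H,L} on symbol 0: members go to different blocks, giving {B,L} and {H}.
On input 1, block {B,L} splits into {B} and {L}.
Refine {A,C,E,F,G,I,J,K} on symbol 0: members go to different blocks, giving {C,E,K} and {F,G,J} and {A,I}.
Split {C,E,K} by δ(·,0) → {E,K} and {C}.
On input 1, block {F,G,J} splits into {F,G} and {J}.
Refine {A,I} on symbol 1: members go to different blocks, giving {A} and {I}.
No further refinement is possible. Final partition (9 blocks): {B} | {E,K} | {H} | {L} | {F,G} | {A} | {C} | {J} | {I}.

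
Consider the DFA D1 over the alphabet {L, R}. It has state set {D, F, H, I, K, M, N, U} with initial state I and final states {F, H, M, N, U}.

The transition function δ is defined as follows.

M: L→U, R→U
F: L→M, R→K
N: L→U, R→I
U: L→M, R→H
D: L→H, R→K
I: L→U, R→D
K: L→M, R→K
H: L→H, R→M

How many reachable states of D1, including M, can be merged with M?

3

First remove the unreachable states {F,N}; 6 states remain.
Initial partition by acceptance: {H,M,U} | {D,I,K}.
No further refinement is possible. Final partition (2 blocks): {H,M,U} | {D,I,K}.
The equivalence class containing M is {H,M,U}, of size 3.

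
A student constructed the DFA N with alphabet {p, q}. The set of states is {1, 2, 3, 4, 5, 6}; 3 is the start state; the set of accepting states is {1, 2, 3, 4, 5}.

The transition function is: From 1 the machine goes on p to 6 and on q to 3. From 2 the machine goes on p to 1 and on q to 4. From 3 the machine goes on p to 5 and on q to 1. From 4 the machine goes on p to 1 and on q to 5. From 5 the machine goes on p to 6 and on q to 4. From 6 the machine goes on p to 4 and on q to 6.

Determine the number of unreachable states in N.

No path from 3 leads to 2; the other 5 states are all reachable.

1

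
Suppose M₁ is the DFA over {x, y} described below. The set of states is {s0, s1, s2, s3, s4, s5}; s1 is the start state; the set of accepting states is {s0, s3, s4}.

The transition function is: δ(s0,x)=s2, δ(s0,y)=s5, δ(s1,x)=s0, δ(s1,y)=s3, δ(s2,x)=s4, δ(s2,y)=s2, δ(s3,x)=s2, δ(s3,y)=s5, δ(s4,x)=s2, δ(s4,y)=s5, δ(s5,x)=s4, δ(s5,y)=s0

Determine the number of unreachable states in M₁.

Exploring from s1, all states are eventually visited, so none are unreachable.

0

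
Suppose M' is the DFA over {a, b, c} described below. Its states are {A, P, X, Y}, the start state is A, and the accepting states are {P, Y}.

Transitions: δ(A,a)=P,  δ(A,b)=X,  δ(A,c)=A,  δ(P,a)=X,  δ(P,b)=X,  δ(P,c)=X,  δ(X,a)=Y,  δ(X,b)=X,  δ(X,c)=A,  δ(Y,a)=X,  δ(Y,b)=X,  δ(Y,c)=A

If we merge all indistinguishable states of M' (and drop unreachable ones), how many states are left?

2

Start with accepting vs non-accepting: {P,Y} | {A,X}.
No further refinement is possible. Final partition (2 blocks): {P,Y} | {A,X}.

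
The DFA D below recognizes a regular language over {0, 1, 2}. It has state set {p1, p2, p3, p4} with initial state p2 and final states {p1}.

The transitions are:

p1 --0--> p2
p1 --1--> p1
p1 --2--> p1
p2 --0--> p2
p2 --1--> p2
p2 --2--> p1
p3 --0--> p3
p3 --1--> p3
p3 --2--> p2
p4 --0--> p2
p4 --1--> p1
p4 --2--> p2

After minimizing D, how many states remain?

First remove the unreachable states {p3,p4}; 2 states remain.
Start with accepting vs non-accepting: {p1} | {p2}.
The partition is now stable with 2 blocks: {p1} | {p2}.

2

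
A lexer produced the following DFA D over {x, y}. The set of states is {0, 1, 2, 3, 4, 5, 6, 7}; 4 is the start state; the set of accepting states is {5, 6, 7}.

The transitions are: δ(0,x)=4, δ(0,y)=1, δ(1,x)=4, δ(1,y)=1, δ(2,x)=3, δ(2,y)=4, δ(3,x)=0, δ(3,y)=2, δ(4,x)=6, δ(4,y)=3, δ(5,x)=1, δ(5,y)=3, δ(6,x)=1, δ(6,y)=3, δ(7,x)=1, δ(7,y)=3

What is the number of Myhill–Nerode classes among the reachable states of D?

States {5,7} cannot be reached from the start state, so discard them.
Initial partition by acceptance: {6} | {0,1,2,3,4}.
Refine {0,1,2,3,4} on symbol x: members go to different blocks, giving {0,1,2,3} and {4}.
On input x, block {0,1,2,3} splits into {0,1} and {2,3}.
Refine {2,3} on symbol x: members go to different blocks, giving {2} and {3}.
Stable partition: {6} | {0,1} | {4} | {2} | {3} — 5 equivalence classes.

5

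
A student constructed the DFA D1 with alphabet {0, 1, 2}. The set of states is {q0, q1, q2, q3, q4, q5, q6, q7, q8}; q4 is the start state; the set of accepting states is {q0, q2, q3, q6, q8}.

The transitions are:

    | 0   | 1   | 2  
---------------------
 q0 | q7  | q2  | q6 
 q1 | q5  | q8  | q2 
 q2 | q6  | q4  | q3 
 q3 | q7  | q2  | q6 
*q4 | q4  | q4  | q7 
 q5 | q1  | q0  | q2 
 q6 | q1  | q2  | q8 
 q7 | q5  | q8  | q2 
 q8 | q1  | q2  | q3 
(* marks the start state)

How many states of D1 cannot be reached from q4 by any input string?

Every one of the 9 states is reachable from q4.

0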